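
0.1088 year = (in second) 3.431e+06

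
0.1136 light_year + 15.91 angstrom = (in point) 3.047e+18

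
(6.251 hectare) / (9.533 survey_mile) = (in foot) 13.37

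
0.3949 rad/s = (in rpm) 3.771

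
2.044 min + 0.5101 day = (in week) 0.07307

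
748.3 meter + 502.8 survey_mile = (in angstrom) 8.099e+15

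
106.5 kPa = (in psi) 15.45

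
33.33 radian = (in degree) 1910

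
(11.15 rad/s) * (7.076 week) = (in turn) 7.594e+06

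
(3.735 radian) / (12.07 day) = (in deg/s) 0.0002052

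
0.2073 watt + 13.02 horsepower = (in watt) 9709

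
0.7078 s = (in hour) 0.0001966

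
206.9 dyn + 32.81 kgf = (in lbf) 72.33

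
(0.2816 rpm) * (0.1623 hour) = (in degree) 987.2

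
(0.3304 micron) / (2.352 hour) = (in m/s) 3.902e-11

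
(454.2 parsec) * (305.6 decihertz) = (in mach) 1.258e+18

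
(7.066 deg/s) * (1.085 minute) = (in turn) 1.278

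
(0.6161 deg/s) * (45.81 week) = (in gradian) 1.897e+07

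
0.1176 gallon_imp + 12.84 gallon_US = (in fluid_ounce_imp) 1729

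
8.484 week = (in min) 8.552e+04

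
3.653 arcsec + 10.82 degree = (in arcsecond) 3.896e+04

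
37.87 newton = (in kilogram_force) 3.862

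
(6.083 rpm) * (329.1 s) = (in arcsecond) 4.324e+07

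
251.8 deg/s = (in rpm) 41.97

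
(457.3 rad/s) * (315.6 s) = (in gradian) 9.188e+06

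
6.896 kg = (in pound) 15.2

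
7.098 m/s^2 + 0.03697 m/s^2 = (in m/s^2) 7.135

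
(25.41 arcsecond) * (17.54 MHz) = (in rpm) 2.063e+04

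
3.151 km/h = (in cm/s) 87.53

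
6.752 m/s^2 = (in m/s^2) 6.752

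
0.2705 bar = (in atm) 0.267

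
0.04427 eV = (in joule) 7.093e-21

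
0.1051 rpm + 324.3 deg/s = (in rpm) 54.16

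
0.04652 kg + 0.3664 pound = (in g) 212.7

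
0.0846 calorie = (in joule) 0.354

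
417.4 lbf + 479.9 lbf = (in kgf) 407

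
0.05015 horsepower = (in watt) 37.4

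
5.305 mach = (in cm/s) 1.806e+05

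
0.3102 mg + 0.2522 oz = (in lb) 0.01576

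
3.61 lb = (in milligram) 1.637e+06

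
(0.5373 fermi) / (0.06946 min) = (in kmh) 4.641e-16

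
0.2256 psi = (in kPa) 1.555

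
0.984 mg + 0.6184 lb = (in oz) 9.894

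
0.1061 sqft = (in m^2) 0.009857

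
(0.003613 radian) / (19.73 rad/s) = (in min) 3.052e-06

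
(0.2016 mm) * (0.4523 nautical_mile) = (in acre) 4.173e-05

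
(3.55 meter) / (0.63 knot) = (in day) 0.0001268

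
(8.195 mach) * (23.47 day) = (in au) 0.03782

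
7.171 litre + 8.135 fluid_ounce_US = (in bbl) 0.04662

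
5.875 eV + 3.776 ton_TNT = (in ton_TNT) 3.776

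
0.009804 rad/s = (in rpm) 0.09362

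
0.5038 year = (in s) 1.589e+07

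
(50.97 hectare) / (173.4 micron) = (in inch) 1.157e+11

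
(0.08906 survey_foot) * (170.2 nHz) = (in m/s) 4.62e-09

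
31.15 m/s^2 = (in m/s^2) 31.15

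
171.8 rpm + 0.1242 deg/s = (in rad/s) 17.99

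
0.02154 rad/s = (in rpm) 0.2057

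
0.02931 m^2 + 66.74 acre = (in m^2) 2.701e+05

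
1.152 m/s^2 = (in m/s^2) 1.152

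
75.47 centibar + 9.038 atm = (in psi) 143.8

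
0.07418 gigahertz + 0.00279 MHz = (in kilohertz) 7.418e+04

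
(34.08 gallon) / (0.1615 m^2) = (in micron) 7.988e+05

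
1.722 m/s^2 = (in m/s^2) 1.722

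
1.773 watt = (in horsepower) 0.002378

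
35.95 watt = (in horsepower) 0.04821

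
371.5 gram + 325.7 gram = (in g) 697.2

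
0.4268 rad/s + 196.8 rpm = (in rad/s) 21.04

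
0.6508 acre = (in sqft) 2.835e+04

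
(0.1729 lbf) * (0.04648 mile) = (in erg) 5.753e+08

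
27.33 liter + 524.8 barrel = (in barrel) 525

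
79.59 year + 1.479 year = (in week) 4227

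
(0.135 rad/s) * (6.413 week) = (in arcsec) 1.08e+11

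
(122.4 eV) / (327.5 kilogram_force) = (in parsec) 1.979e-37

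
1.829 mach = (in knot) 1211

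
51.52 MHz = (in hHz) 5.152e+05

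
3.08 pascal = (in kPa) 0.00308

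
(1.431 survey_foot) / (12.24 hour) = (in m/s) 9.899e-06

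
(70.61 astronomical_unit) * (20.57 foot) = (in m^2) 6.623e+13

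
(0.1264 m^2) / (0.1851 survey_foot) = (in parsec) 7.261e-17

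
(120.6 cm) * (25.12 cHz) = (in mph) 0.6777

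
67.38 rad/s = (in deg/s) 3861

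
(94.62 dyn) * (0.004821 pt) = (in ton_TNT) 3.846e-19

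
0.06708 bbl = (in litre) 10.66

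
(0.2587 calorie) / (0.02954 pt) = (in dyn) 1.039e+10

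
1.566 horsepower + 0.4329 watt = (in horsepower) 1.567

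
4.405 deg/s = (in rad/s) 0.07688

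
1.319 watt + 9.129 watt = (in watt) 10.45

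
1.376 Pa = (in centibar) 0.001376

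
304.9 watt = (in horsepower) 0.4089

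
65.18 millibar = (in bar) 0.06518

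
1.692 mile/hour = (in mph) 1.692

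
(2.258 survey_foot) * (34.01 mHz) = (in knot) 0.0455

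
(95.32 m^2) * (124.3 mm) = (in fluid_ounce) 4.006e+05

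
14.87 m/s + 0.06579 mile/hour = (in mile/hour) 33.33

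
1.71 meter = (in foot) 5.61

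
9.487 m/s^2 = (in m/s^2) 9.487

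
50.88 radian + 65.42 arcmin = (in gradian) 3240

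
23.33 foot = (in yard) 7.777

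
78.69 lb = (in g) 3.569e+04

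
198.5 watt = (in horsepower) 0.2662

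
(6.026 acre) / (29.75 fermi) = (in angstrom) 8.197e+27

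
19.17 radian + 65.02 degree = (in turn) 3.232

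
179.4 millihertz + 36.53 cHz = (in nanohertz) 5.447e+08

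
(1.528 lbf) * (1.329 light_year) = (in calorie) 2.043e+16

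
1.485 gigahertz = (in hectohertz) 1.485e+07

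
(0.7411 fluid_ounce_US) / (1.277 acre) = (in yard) 4.638e-09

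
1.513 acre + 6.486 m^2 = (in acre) 1.515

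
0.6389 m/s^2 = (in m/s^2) 0.6389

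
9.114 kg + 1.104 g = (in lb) 20.1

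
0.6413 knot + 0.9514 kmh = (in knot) 1.155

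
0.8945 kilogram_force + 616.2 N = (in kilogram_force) 63.73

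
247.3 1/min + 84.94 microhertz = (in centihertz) 412.2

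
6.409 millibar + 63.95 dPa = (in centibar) 0.6473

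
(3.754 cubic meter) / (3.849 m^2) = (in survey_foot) 3.2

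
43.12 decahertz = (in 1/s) 431.2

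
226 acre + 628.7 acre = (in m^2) 3.459e+06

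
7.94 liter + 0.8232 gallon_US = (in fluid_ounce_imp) 389.1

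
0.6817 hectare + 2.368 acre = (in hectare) 1.64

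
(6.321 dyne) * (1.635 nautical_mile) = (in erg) 1.914e+06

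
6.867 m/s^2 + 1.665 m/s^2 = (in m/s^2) 8.532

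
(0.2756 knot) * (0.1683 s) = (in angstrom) 2.386e+08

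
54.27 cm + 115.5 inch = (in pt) 9854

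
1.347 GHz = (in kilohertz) 1.347e+06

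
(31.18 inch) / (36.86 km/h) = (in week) 1.279e-07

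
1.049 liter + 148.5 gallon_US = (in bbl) 3.542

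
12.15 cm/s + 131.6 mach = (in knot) 8.71e+04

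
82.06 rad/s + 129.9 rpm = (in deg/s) 5481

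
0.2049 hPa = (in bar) 0.0002049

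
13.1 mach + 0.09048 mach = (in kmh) 1.617e+04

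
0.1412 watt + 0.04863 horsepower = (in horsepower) 0.04882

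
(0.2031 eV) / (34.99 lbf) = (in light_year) 2.21e-38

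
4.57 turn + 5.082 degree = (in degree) 1650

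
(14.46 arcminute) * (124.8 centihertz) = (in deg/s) 0.3008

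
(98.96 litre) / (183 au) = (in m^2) 3.615e-15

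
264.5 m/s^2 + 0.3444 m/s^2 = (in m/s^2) 264.8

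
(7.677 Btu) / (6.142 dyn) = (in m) 1.319e+08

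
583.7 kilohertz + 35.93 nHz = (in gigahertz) 0.0005837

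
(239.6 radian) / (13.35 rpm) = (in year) 5.435e-06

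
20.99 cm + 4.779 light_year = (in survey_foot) 1.483e+17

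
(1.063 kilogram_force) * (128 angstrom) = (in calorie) 3.189e-08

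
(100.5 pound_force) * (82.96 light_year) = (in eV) 2.19e+39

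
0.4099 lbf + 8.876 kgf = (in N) 88.87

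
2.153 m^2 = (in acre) 0.000532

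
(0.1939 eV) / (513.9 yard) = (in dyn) 6.611e-18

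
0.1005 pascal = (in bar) 1.005e-06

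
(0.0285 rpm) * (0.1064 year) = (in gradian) 6.375e+05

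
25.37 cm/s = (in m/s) 0.2537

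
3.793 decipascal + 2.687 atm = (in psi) 39.49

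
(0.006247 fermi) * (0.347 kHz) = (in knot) 4.214e-15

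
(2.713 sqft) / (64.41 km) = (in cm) 0.0003913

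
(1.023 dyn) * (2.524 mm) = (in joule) 2.582e-08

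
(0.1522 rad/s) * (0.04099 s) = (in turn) 0.0009929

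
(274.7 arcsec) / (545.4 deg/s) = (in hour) 3.886e-08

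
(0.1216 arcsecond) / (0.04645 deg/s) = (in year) 2.306e-11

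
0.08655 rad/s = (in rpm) 0.8265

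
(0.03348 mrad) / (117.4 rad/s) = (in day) 3.301e-12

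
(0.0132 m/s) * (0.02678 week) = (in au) 1.429e-09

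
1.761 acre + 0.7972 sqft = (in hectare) 0.7127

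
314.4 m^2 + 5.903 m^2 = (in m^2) 320.3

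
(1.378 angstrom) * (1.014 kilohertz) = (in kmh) 5.03e-07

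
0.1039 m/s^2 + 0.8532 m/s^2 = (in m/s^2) 0.9571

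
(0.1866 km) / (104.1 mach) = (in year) 1.669e-10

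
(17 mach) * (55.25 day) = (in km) 2.763e+07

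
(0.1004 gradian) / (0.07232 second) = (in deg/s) 1.249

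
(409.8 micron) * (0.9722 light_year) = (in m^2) 3.769e+12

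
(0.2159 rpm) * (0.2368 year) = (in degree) 9.674e+06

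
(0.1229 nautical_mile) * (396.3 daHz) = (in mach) 2649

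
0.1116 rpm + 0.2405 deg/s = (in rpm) 0.1517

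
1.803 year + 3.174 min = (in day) 658.1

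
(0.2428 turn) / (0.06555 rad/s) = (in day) 0.0002694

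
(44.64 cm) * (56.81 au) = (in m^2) 3.794e+12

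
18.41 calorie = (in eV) 4.808e+20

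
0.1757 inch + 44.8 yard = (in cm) 4097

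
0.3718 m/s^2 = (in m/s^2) 0.3718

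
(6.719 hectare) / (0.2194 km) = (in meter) 306.2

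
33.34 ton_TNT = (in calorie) 3.334e+10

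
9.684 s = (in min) 0.1614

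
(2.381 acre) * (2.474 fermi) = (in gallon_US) 6.297e-09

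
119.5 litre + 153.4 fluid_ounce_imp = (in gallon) 32.72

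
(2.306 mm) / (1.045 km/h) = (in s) 0.007944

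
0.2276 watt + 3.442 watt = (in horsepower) 0.004921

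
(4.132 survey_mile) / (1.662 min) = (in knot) 129.6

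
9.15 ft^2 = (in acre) 0.0002101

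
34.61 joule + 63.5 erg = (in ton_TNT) 8.272e-09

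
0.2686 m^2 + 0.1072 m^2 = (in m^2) 0.3758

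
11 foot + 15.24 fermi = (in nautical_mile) 0.00181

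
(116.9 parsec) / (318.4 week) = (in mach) 5.501e+07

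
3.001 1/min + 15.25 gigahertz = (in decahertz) 1.525e+09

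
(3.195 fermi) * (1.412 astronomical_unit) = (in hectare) 6.749e-08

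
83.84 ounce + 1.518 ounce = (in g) 2420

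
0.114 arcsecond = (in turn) 8.796e-08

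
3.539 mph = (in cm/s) 158.2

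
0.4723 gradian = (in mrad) 7.419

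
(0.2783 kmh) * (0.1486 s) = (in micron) 1.149e+04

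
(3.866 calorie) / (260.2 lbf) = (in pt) 39.61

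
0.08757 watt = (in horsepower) 0.0001174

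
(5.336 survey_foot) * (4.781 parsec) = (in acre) 5.929e+13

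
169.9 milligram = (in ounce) 0.005993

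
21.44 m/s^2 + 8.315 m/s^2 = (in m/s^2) 29.76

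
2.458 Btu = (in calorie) 619.8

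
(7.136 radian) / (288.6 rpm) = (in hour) 6.559e-05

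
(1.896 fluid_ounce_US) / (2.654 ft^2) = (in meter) 0.0002274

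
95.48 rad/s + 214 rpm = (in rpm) 1126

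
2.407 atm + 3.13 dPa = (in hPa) 2439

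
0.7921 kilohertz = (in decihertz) 7921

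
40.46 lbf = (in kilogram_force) 18.35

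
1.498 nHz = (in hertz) 1.498e-09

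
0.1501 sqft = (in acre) 3.446e-06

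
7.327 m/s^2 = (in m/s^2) 7.327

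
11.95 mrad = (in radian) 0.01195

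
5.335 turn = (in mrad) 3.352e+04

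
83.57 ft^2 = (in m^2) 7.764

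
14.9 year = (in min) 7.831e+06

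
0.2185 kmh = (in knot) 0.118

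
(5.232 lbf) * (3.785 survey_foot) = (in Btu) 0.02545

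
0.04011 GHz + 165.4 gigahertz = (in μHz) 1.654e+17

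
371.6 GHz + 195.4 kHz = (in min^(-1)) 2.23e+13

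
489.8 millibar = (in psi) 7.104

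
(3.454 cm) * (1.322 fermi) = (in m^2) 4.566e-17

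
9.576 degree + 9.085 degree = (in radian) 0.3257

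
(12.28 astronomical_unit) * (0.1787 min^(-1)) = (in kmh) 1.97e+10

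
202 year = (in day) 7.373e+04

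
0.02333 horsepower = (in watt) 17.4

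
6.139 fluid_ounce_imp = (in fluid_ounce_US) 5.898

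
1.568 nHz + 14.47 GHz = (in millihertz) 1.447e+13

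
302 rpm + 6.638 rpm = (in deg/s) 1852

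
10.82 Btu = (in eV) 7.125e+22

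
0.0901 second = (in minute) 0.001502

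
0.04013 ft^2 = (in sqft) 0.04013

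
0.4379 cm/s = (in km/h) 0.01576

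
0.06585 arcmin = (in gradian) 0.001219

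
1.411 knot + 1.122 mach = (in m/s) 382.8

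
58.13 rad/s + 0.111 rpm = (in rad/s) 58.14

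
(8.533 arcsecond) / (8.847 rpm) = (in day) 5.168e-10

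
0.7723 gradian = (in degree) 0.6951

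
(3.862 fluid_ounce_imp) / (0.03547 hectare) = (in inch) 1.218e-05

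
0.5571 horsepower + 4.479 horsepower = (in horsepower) 5.036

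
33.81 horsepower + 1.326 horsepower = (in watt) 2.62e+04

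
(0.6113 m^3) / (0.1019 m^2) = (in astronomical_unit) 4.01e-11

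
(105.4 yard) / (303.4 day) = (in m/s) 3.677e-06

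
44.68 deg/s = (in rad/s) 0.7798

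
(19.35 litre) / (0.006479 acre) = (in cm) 0.0738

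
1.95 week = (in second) 1.179e+06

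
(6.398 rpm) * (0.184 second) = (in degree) 7.063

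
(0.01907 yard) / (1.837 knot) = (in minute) 0.0003075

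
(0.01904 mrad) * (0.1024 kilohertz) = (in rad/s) 0.00195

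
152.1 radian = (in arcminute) 5.229e+05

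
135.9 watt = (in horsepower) 0.1822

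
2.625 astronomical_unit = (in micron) 3.927e+17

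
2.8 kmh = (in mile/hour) 1.74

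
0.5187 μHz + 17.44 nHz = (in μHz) 0.5361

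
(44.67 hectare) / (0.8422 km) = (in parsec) 1.719e-14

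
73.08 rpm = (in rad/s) 7.653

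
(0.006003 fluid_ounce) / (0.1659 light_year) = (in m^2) 1.131e-22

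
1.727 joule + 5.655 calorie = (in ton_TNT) 6.068e-09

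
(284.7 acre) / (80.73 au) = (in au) 6.377e-19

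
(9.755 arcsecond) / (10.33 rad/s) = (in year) 1.452e-13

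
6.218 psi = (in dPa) 4.287e+05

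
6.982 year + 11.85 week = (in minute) 3.789e+06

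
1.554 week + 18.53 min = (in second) 9.41e+05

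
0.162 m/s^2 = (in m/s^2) 0.162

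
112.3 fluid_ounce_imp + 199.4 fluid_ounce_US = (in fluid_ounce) 307.3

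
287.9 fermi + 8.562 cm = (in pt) 242.7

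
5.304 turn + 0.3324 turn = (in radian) 35.41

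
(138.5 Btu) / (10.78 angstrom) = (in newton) 1.356e+14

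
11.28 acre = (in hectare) 4.565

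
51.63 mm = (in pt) 146.4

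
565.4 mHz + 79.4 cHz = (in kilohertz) 0.001359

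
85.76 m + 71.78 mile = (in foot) 3.793e+05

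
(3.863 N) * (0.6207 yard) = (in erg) 2.193e+07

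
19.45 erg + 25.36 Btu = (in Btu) 25.36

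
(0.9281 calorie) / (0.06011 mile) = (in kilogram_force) 0.004093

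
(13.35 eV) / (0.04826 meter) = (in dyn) 4.432e-12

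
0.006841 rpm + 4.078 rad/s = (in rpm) 38.95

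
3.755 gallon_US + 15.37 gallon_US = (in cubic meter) 0.0724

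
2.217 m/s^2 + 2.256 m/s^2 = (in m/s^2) 4.473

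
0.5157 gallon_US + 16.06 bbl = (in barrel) 16.07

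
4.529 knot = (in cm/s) 233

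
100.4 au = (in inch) 5.913e+14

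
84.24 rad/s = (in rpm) 804.4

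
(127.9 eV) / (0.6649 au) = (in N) 2.06e-28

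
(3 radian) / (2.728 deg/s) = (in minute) 1.05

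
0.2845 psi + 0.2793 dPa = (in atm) 0.01936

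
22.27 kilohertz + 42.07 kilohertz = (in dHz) 6.434e+05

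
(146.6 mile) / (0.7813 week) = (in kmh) 1.797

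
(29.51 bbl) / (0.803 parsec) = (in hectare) 1.894e-20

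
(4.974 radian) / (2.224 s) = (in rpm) 21.36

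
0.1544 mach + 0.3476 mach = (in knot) 332.3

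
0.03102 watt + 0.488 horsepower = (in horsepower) 0.488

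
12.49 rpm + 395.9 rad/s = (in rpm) 3793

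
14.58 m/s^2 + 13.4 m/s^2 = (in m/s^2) 27.98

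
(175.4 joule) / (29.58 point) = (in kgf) 1714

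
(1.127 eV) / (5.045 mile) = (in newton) 2.224e-23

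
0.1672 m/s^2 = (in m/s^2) 0.1672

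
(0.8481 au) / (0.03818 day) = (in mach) 1.13e+05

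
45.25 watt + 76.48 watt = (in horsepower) 0.1632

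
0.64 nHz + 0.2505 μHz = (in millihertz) 0.0002511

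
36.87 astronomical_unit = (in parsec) 0.0001788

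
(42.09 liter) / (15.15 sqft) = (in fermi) 2.99e+13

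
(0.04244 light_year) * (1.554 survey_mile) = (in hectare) 1.004e+14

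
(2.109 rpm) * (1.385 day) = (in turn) 4206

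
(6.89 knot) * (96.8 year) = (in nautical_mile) 5.842e+06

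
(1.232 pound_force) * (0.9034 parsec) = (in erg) 1.528e+24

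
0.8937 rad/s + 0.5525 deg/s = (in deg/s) 51.76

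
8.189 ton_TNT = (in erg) 3.426e+17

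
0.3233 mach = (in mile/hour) 246.3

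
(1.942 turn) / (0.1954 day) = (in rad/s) 0.0007228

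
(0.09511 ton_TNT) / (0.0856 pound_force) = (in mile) 6.494e+05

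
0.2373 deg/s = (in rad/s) 0.004142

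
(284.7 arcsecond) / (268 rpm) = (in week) 8.132e-11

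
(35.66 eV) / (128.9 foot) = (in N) 1.454e-19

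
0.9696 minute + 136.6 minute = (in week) 0.01365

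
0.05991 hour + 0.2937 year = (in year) 0.2937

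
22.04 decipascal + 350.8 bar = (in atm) 346.2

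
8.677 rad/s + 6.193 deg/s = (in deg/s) 503.3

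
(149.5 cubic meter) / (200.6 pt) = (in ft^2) 2.274e+04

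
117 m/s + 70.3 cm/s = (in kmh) 423.7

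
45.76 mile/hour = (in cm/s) 2046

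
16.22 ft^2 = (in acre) 0.0003724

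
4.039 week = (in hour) 678.6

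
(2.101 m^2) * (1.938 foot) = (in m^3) 1.241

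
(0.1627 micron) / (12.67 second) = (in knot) 2.496e-08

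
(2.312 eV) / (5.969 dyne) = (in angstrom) 6.206e-05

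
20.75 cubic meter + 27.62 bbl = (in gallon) 6642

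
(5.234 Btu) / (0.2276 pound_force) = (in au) 3.646e-08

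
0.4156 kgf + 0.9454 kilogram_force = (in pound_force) 3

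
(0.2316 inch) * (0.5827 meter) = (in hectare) 3.428e-07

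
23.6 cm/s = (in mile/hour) 0.5279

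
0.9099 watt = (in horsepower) 0.00122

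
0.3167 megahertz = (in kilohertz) 316.7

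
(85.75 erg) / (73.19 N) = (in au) 7.832e-19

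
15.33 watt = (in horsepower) 0.02056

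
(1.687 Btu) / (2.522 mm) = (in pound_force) 1.587e+05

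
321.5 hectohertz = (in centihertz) 3.215e+06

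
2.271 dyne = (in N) 2.271e-05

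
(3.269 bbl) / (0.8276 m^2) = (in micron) 6.28e+05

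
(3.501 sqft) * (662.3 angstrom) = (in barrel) 1.355e-07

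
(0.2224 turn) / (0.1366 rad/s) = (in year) 3.244e-07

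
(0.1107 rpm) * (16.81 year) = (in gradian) 3.912e+08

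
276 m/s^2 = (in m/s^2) 276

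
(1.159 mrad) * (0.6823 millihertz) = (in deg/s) 4.531e-05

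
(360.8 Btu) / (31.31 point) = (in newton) 3.446e+07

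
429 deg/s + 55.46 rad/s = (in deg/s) 3607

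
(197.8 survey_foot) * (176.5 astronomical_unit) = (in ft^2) 1.713e+16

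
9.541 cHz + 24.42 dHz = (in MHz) 2.537e-06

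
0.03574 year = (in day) 13.05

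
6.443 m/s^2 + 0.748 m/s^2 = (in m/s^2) 7.191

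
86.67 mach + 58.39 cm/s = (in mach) 86.67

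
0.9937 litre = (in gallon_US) 0.2625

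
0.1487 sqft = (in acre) 3.414e-06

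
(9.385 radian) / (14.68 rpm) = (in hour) 0.001696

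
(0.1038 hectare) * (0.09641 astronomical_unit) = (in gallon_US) 3.955e+15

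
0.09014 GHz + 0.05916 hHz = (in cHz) 9.014e+09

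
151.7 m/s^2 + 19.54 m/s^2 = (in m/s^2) 171.2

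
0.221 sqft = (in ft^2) 0.221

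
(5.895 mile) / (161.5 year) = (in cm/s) 0.0001863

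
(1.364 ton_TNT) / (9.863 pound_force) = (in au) 0.0008695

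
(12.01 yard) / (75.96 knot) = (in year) 8.911e-09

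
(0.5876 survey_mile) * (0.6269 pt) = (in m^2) 0.2091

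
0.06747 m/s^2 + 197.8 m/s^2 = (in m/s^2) 197.9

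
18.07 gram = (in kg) 0.01807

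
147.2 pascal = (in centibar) 0.1472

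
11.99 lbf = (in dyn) 5.333e+06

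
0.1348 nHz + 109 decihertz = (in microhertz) 1.09e+07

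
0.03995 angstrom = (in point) 1.132e-08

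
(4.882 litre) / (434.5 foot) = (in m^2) 3.686e-05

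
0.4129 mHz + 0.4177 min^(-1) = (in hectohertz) 7.375e-05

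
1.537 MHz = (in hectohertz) 1.537e+04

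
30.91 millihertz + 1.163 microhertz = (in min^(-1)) 1.855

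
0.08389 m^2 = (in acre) 2.073e-05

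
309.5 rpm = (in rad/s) 32.41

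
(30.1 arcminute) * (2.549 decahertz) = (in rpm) 2.131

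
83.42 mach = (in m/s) 2.84e+04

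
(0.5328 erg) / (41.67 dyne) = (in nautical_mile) 6.904e-08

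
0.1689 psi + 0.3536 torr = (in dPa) 1.212e+04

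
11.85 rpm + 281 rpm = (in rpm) 292.9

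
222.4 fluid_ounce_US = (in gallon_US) 1.738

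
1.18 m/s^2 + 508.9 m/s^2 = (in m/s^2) 510.1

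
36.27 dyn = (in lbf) 8.154e-05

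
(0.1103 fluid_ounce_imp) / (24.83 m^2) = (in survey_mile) 7.843e-11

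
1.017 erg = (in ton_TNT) 2.431e-17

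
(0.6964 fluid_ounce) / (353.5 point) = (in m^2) 0.0001651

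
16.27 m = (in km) 0.01627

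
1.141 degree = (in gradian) 1.268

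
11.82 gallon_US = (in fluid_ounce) 1513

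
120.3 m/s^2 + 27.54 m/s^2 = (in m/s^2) 147.8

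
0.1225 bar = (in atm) 0.1209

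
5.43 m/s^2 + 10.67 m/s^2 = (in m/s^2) 16.1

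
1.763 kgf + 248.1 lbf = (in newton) 1121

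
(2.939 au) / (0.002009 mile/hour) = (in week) 8.094e+08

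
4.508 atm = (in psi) 66.25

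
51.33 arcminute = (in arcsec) 3080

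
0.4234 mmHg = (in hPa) 0.5645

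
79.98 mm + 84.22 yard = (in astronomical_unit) 5.153e-10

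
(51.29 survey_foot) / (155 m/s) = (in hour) 2.802e-05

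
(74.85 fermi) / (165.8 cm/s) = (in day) 5.225e-19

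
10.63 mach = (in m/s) 3620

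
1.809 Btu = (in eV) 1.191e+22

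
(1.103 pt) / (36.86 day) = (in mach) 3.588e-13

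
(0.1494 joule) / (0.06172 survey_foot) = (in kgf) 0.8098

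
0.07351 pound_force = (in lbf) 0.07351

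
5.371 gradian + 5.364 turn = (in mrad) 3.379e+04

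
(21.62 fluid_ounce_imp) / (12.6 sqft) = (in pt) 1.488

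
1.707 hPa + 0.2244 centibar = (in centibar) 0.3951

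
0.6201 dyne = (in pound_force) 1.394e-06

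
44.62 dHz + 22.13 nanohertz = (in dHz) 44.62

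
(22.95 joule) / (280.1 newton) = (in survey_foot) 0.2688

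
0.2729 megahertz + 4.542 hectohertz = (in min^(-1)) 1.64e+07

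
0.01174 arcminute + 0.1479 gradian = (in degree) 0.1333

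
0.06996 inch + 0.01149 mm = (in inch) 0.07041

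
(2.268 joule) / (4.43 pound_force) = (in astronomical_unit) 7.694e-13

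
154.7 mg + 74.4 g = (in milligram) 7.455e+04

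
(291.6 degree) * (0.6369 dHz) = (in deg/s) 18.57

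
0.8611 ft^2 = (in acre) 1.977e-05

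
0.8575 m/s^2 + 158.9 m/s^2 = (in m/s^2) 159.8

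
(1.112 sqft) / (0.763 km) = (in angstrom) 1.354e+06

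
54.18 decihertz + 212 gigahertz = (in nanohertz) 2.12e+20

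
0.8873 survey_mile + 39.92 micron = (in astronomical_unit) 9.545e-09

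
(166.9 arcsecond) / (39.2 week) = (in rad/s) 3.413e-11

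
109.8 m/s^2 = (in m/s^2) 109.8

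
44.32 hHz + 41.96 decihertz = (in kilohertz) 4.436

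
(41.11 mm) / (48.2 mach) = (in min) 4.175e-08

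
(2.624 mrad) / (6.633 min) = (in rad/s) 6.593e-06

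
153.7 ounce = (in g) 4357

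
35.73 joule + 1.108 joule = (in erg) 3.684e+08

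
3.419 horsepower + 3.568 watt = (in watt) 2553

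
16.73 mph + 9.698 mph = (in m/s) 11.81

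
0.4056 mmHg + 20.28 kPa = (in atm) 0.2007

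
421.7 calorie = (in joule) 1764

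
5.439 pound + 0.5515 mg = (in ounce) 87.02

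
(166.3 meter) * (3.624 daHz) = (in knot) 1.171e+04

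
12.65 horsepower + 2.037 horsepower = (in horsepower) 14.69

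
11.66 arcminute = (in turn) 0.0005398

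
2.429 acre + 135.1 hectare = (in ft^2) 1.465e+07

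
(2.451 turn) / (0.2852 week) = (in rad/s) 8.928e-05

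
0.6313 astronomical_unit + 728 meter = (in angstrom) 9.444e+20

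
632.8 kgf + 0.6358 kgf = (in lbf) 1396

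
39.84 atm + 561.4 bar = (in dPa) 6.018e+08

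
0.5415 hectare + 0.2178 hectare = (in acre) 1.876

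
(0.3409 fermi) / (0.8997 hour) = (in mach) 3.091e-22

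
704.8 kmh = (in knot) 380.6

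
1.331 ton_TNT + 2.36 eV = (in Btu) 5.278e+06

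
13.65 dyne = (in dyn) 13.65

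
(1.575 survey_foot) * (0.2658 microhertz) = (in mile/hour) 2.854e-07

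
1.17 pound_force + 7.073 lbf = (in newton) 36.67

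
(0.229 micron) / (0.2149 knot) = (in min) 3.452e-08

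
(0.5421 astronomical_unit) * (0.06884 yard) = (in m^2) 5.105e+09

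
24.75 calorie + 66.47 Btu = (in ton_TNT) 1.679e-05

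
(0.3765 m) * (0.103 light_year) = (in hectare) 3.669e+10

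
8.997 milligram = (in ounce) 0.0003174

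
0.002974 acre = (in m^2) 12.04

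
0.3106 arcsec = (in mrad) 0.001506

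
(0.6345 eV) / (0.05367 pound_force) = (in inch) 1.676e-17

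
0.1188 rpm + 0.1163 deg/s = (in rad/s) 0.01447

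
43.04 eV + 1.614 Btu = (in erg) 1.703e+10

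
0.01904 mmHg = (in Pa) 2.538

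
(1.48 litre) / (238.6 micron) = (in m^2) 6.203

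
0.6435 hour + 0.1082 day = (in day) 0.135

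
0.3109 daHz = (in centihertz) 310.9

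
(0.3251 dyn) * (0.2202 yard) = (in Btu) 6.204e-10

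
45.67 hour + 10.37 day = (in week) 1.753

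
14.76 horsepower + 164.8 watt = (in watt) 1.117e+04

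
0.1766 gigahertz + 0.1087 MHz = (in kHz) 1.767e+05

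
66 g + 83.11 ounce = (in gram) 2422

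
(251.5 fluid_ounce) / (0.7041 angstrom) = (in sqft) 1.137e+09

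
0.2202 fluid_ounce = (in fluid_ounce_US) 0.2202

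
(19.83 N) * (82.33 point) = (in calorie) 0.1377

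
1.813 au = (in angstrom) 2.712e+21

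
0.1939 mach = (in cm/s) 6602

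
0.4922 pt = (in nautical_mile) 9.376e-08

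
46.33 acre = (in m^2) 1.875e+05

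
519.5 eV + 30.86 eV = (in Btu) 8.358e-20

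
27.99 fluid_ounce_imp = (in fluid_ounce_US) 26.89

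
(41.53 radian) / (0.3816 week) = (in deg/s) 0.01031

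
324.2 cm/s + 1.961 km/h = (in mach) 0.01112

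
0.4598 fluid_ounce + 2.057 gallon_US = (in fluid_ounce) 263.8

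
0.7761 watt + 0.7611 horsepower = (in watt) 568.3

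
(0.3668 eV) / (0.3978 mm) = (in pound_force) 3.321e-17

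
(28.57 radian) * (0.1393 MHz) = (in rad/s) 3.98e+06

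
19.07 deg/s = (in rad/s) 0.3328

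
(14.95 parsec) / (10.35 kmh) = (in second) 1.605e+17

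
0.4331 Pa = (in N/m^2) 0.4331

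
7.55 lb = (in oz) 120.8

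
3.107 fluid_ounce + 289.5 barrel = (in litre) 4.603e+04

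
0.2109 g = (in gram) 0.2109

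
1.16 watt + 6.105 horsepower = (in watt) 4554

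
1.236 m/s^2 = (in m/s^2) 1.236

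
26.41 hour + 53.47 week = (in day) 375.4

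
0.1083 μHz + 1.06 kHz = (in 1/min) 6.36e+04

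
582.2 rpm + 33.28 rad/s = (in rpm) 900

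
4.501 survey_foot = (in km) 0.001372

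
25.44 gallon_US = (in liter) 96.3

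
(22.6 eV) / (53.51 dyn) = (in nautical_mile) 3.654e-18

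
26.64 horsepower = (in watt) 1.987e+04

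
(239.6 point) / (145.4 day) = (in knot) 1.308e-08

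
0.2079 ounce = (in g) 5.894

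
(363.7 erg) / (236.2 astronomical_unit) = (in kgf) 1.05e-19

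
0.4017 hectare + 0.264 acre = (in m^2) 5085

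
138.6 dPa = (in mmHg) 0.104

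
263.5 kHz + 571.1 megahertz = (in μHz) 5.714e+14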